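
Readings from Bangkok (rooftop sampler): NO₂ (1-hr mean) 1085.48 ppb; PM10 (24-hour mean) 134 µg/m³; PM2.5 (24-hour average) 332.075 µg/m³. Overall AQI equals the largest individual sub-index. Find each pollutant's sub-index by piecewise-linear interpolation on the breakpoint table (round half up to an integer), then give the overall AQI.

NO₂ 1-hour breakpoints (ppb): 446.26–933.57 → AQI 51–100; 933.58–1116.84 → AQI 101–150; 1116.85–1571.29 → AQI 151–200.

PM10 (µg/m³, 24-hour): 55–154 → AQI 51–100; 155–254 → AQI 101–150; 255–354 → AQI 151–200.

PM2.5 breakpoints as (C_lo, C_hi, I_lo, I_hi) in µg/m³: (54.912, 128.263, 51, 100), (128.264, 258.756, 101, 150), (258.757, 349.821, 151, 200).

NO₂: 1085.48 lies in 933.58–1116.84, so I_lo=101, I_hi=150, C_lo=933.58, C_hi=1116.84.
(150−101)/(1116.84−933.58) × (1085.48−933.58) + 101 = 49/183.26 × 151.90 + 101 ≈ 141.61 → 142.
PM10 134: bracket 55–154 → index 51–100; slope 49/99, offset 79.
AQI = 51 + 49/99·79 ≈ 90.10 ⇒ 90.
PM2.5: row 258.757–349.821 (AQI 151–200). (200−151)·(332.075−258.757)/(349.821−258.757) + 151 = 49·73.318/91.064 + 151 ≈ 190.45 → 190.
Sub-indices: NO₂→142, PM10→90, PM2.5→190. Overall AQI = max = 190; dominant pollutant is PM2.5.

190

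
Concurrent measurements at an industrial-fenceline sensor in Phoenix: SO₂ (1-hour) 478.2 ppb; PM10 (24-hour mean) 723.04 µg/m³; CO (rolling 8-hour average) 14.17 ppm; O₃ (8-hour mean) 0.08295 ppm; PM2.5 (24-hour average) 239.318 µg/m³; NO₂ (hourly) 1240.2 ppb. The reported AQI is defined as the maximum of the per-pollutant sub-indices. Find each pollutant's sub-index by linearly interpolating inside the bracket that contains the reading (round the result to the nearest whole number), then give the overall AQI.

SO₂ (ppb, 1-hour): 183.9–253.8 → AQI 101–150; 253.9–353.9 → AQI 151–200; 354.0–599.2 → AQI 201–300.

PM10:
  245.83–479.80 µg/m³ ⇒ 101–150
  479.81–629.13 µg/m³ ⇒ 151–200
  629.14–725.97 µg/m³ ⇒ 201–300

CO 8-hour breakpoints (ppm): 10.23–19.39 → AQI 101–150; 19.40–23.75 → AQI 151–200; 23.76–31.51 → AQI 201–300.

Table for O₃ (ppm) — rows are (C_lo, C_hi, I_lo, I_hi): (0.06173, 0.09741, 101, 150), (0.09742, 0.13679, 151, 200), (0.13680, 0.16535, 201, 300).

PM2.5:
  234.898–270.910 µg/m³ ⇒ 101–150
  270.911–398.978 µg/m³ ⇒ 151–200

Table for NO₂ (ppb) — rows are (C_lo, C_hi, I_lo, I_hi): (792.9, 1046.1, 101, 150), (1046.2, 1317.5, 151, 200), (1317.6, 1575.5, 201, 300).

297

SO₂: row 354.0–599.2 (AQI 201–300). (300−201)·(478.2−354.0)/(599.2−354.0) + 201 = 99·124.2/245.2 + 201 ≈ 251.15 → 251.
PM10: 723.04 lies in 629.14–725.97, so I_lo=201, I_hi=300, C_lo=629.14, C_hi=725.97.
(300−201)/(725.97−629.14) × (723.04−629.14) + 201 = 99/96.83 × 93.90 + 201 ≈ 297.00 → 297.
CO: 14.17 ∈ [10.23, 19.39] ↔ index [101, 150].
101 + (14.17−10.23)·(150−101)/(19.39−10.23) = 101 + 3.94·49/9.16 ≈ 122.08, so AQI = 122.
O₃: 0.08295 lies in 0.06173–0.09741, so I_lo=101, I_hi=150, C_lo=0.06173, C_hi=0.09741.
(150−101)/(0.09741−0.06173) × (0.08295−0.06173) + 101 = 49/0.03568 × 0.02122 + 101 ≈ 130.14 → 130.
PM2.5 239.318: bracket 234.898–270.910 → index 101–150; slope 49/36.012, offset 4.420.
AQI = 101 + 49/36.012·4.420 ≈ 107.01 ⇒ 107.
NO₂ 1240.2: bracket 1046.2–1317.5 → index 151–200; slope 49/271.3, offset 194.0.
AQI = 151 + 49/271.3·194.0 ≈ 186.04 ⇒ 186.
Sub-indices: SO₂→251, PM10→297, CO→122, O₃→130, PM2.5→107, NO₂→186. Overall AQI = max = 297; dominant pollutant is PM10.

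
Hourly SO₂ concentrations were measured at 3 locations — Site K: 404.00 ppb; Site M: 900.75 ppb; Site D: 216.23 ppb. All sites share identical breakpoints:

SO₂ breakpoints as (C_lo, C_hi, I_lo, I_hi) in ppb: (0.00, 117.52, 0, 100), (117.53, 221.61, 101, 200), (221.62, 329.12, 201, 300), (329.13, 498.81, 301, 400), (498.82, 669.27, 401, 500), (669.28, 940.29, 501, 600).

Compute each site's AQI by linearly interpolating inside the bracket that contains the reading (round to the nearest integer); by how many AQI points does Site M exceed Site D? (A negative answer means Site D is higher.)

391

Site K: 404.00 lies in 329.13–498.81, so I_lo=301, I_hi=400, C_lo=329.13, C_hi=498.81.
(400−301)/(498.81−329.13) × (404.00−329.13) + 301 = 99/169.68 × 74.87 + 301 ≈ 344.68 → 345.
Site M: 900.75 ∈ [669.28, 940.29] ↔ index [501, 600].
501 + (900.75−669.28)·(600−501)/(940.29−669.28) = 501 + 231.47·99/271.01 ≈ 585.56, so AQI = 586.
Site D 216.23: bracket 117.53–221.61 → index 101–200; slope 99/104.08, offset 98.70.
AQI = 101 + 99/104.08·98.70 ≈ 194.88 ⇒ 195.
AQIs: Site K=345, Site M=586, Site D=195. Site M (586) − Site D (195) = 391.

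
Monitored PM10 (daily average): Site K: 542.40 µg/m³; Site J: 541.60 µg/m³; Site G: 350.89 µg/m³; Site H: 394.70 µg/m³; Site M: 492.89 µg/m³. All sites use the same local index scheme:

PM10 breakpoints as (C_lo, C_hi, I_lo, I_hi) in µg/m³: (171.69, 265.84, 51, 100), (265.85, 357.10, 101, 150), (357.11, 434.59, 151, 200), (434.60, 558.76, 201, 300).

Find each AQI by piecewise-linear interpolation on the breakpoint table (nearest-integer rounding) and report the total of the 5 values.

1142

Site K 542.40: bracket 434.60–558.76 → index 201–300; slope 99/124.16, offset 107.80.
AQI = 201 + 99/124.16·107.80 ≈ 286.96 ⇒ 287.
Site J: 541.60 lies in 434.60–558.76, so I_lo=201, I_hi=300, C_lo=434.60, C_hi=558.76.
(300−201)/(558.76−434.60) × (541.60−434.60) + 201 = 99/124.16 × 107.00 + 201 ≈ 286.32 → 286.
Site G 350.89: bracket 265.85–357.10 → index 101–150; slope 49/91.25, offset 85.04.
AQI = 101 + 49/91.25·85.04 ≈ 146.67 ⇒ 147.
Site H: row 357.11–434.59 (AQI 151–200). (200−151)·(394.70−357.11)/(434.59−357.11) + 151 = 49·37.59/77.48 + 151 ≈ 174.77 → 175.
Site M 492.89: bracket 434.60–558.76 → index 201–300; slope 99/124.16, offset 58.29.
AQI = 201 + 99/124.16·58.29 ≈ 247.48 ⇒ 247.
AQIs: Site K=287, Site J=286, Site G=147, Site H=175, Site M=247. Sum = 287 + 286 + 147 + 175 + 247 = 1142.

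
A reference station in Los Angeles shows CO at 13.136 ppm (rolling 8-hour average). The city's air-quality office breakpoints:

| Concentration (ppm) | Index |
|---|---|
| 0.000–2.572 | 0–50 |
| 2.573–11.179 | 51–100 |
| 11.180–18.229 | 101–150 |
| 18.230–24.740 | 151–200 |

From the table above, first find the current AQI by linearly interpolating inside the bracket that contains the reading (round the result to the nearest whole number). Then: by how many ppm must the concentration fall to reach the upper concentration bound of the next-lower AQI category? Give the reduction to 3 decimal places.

CO 13.136: bracket 11.180–18.229 → index 101–150; slope 49/7.049, offset 1.956.
AQI = 101 + 49/7.049·1.956 ≈ 114.60 ⇒ 115.
Current AQI 115 is in the Unhealthy for Sensitive Groups range (101–150). The next-lower category tops out at AQI 100, whose upper concentration bound is 11.179 ppm.
Reduction needed = 13.136 − 11.179 = 1.957 ppm.

1.957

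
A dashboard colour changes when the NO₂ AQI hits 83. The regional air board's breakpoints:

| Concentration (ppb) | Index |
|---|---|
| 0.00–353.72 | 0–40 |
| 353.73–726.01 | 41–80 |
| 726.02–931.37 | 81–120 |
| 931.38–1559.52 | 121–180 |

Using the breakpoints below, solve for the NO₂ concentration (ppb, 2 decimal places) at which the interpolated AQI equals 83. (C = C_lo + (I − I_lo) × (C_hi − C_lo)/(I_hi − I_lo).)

AQI 83 lies in the 81–120 band, which corresponds to 726.02–931.37 ppb.
C = 726.02 + (83−81)×(931.37−726.02)/(120−81) = 726.02 + 2×205.35/39 ≈ 736.5508 ppb → 736.55 ppb to 2 dp.

736.55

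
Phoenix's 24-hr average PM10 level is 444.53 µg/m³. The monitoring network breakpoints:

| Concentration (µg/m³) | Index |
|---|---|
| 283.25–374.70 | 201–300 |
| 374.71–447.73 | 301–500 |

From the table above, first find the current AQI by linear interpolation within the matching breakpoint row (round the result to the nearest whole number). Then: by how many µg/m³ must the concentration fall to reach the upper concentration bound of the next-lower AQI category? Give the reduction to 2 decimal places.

PM10: row 374.71–447.73 (AQI 301–500). (500−301)·(444.53−374.71)/(447.73−374.71) + 301 = 199·69.82/73.02 + 301 ≈ 491.28 → 491.
Current AQI 491 is in the Hazardous range (301–500). The next-lower category tops out at AQI 300, whose upper concentration bound is 374.70 µg/m³.
Reduction needed = 444.53 − 374.70 = 69.83 µg/m³.

69.83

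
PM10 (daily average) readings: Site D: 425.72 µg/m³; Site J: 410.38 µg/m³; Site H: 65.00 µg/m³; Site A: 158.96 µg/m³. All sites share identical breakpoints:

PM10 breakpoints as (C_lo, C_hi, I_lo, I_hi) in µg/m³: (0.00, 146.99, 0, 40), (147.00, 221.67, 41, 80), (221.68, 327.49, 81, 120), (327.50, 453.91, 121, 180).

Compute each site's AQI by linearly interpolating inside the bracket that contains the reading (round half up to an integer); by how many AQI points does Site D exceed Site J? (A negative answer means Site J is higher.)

Site D: 425.72 lies in 327.50–453.91, so I_lo=121, I_hi=180, C_lo=327.50, C_hi=453.91.
(180−121)/(453.91−327.50) × (425.72−327.50) + 121 = 59/126.41 × 98.22 + 121 ≈ 166.84 → 167.
Site J: 410.38 ∈ [327.50, 453.91] ↔ index [121, 180].
121 + (410.38−327.50)·(180−121)/(453.91−327.50) = 121 + 82.88·59/126.41 ≈ 159.68, so AQI = 160.
Site H 65.00: bracket 0.00–146.99 → index 0–40; slope 40/146.99, offset 65.00.
AQI = 0 + 40/146.99·65.00 ≈ 17.69 ⇒ 18.
Site A: row 147.00–221.67 (AQI 41–80). (80−41)·(158.96−147.00)/(221.67−147.00) + 41 = 39·11.96/74.67 + 41 ≈ 47.25 → 47.
AQIs: Site D=167, Site J=160, Site H=18, Site A=47. Site D (167) − Site J (160) = 7.

7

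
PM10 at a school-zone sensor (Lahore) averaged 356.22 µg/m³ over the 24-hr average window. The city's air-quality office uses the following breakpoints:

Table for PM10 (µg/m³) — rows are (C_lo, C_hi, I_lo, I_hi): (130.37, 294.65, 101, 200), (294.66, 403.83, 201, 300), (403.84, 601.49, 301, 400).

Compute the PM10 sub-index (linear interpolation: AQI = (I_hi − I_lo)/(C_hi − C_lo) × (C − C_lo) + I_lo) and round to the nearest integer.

PM10: 356.22 ∈ [294.66, 403.83] ↔ index [201, 300].
201 + (356.22−294.66)·(300−201)/(403.83−294.66) = 201 + 61.56·99/109.17 ≈ 256.83, so AQI = 257.

257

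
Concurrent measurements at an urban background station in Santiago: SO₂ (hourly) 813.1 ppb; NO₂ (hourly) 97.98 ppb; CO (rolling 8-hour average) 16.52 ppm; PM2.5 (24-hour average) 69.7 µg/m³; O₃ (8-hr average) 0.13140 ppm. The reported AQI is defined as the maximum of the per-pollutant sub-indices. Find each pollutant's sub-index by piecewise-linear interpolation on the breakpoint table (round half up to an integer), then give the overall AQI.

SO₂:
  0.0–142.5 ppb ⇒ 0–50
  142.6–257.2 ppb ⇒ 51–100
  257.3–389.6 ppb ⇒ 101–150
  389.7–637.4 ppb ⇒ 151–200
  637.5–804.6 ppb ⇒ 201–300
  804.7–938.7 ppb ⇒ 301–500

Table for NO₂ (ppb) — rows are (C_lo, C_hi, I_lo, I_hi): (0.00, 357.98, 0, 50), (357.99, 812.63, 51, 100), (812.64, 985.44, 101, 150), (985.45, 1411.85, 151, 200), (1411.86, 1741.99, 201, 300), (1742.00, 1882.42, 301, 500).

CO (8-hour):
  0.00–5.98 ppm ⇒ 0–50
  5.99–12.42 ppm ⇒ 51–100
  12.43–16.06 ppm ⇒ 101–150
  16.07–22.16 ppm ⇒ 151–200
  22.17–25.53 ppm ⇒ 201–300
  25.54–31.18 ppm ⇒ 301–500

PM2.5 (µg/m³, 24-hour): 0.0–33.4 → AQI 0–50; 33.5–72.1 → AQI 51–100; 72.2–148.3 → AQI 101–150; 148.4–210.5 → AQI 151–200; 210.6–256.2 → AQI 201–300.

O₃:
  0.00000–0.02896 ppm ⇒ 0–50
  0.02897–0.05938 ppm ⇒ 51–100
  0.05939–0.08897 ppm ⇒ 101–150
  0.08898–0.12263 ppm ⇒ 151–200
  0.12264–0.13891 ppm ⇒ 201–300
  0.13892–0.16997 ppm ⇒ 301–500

313

SO₂: 813.1 ∈ [804.7, 938.7] ↔ index [301, 500].
301 + (813.1−804.7)·(500−301)/(938.7−804.7) = 301 + 8.4·199/134.0 ≈ 313.47, so AQI = 313.
NO₂: row 0.00–357.98 (AQI 0–50). (50−0)·(97.98−0.00)/(357.98−0.00) + 0 = 50·97.98/357.98 + 0 ≈ 13.69 → 14.
CO 16.52: bracket 16.07–22.16 → index 151–200; slope 49/6.09, offset 0.45.
AQI = 151 + 49/6.09·0.45 ≈ 154.62 ⇒ 155.
PM2.5 69.7: bracket 33.5–72.1 → index 51–100; slope 49/38.6, offset 36.2.
AQI = 51 + 49/38.6·36.2 ≈ 96.95 ⇒ 97.
O₃: 0.13140 lies in 0.12264–0.13891, so I_lo=201, I_hi=300, C_lo=0.12264, C_hi=0.13891.
(300−201)/(0.13891−0.12264) × (0.13140−0.12264) + 201 = 99/0.01627 × 0.00876 + 201 ≈ 254.30 → 254.
Sub-indices: SO₂→313, NO₂→14, CO→155, PM2.5→97, O₃→254. Overall AQI = max = 313; dominant pollutant is SO₂.
AQI 313: Hazardous.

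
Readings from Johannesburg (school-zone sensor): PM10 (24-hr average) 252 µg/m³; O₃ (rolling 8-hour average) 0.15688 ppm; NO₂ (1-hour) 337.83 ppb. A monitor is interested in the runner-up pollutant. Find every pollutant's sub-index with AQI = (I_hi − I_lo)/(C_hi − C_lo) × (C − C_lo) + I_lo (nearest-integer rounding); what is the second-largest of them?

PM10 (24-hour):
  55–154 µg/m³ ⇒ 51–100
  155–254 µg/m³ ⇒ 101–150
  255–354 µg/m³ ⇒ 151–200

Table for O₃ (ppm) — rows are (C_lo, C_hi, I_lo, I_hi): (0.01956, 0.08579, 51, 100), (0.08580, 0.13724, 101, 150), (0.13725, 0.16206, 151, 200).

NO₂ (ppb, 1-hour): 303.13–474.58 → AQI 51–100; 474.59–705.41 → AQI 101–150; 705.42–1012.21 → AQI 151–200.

PM10: row 155–254 (AQI 101–150). (150−101)·(252−155)/(254−155) + 101 = 49·97/99 + 101 ≈ 149.01 → 149.
O₃: 0.15688 lies in 0.13725–0.16206, so I_lo=151, I_hi=200, C_lo=0.13725, C_hi=0.16206.
(200−151)/(0.16206−0.13725) × (0.15688−0.13725) + 151 = 49/0.02481 × 0.01963 + 151 ≈ 189.77 → 190.
NO₂: 337.83 lies in 303.13–474.58, so I_lo=51, I_hi=100, C_lo=303.13, C_hi=474.58.
(100−51)/(474.58−303.13) × (337.83−303.13) + 51 = 49/171.45 × 34.70 + 51 ≈ 60.92 → 61.
Sub-indices: PM10→149, O₃→190, NO₂→61. Ranked high→low: 190, 149, 61. Second-highest sub-index = 149.

149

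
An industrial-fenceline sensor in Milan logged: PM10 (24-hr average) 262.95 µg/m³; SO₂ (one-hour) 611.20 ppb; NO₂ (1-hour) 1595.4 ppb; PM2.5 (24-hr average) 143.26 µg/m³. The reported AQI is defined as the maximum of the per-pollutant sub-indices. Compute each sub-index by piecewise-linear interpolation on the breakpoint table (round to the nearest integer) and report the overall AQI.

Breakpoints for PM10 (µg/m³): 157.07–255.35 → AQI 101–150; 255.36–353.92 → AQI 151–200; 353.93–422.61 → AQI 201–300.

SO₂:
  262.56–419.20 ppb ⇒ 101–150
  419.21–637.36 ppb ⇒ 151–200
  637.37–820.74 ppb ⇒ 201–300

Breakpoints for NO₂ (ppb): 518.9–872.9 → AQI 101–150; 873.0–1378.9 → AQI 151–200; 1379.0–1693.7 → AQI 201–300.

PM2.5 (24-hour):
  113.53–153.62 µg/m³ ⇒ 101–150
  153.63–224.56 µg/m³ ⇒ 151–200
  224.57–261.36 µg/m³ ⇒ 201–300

PM10: 262.95 lies in 255.36–353.92, so I_lo=151, I_hi=200, C_lo=255.36, C_hi=353.92.
(200−151)/(353.92−255.36) × (262.95−255.36) + 151 = 49/98.56 × 7.59 + 151 ≈ 154.77 → 155.
SO₂ 611.20: bracket 419.21–637.36 → index 151–200; slope 49/218.15, offset 191.99.
AQI = 151 + 49/218.15·191.99 ≈ 194.12 ⇒ 194.
NO₂: 1595.4 lies in 1379.0–1693.7, so I_lo=201, I_hi=300, C_lo=1379.0, C_hi=1693.7.
(300−201)/(1693.7−1379.0) × (1595.4−1379.0) + 201 = 99/314.7 × 216.4 + 201 ≈ 269.08 → 269.
PM2.5: 143.26 ∈ [113.53, 153.62] ↔ index [101, 150].
101 + (143.26−113.53)·(150−101)/(153.62−113.53) = 101 + 29.73·49/40.09 ≈ 137.34, so AQI = 137.
Sub-indices: PM10→155, SO₂→194, NO₂→269, PM2.5→137. Overall AQI = max = 269; dominant pollutant is NO₂.
AQI 269: Very Unhealthy.

269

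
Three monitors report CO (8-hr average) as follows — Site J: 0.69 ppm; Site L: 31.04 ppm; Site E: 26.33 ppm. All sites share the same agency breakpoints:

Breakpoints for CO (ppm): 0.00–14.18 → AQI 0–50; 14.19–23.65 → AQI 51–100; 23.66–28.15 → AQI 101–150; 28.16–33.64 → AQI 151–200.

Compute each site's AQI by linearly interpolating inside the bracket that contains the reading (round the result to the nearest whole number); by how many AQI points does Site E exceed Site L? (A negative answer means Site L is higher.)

Site J: 0.69 lies in 0.00–14.18, so I_lo=0, I_hi=50, C_lo=0.00, C_hi=14.18.
(50−0)/(14.18−0.00) × (0.69−0.00) + 0 = 50/14.18 × 0.69 + 0 ≈ 2.43 → 2.
Site L: row 28.16–33.64 (AQI 151–200). (200−151)·(31.04−28.16)/(33.64−28.16) + 151 = 49·2.88/5.48 + 151 ≈ 176.75 → 177.
Site E 26.33: bracket 23.66–28.15 → index 101–150; slope 49/4.49, offset 2.67.
AQI = 101 + 49/4.49·2.67 ≈ 130.14 ⇒ 130.
AQIs: Site J=2, Site L=177, Site E=130. Site E (130) − Site L (177) = -47.

-47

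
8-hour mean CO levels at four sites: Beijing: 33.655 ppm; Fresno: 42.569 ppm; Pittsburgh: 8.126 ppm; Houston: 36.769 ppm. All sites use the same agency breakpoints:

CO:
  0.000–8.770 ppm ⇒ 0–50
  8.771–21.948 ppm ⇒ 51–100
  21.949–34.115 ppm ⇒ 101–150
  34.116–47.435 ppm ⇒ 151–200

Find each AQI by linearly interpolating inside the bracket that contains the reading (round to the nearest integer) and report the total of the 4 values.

537

Beijing: 33.655 ∈ [21.949, 34.115] ↔ index [101, 150].
101 + (33.655−21.949)·(150−101)/(34.115−21.949) = 101 + 11.706·49/12.166 ≈ 148.15, so AQI = 148.
Fresno: 42.569 ∈ [34.116, 47.435] ↔ index [151, 200].
151 + (42.569−34.116)·(200−151)/(47.435−34.116) = 151 + 8.453·49/13.319 ≈ 182.10, so AQI = 182.
Pittsburgh: 8.126 ∈ [0.000, 8.770] ↔ index [0, 50].
0 + (8.126−0.000)·(50−0)/(8.770−0.000) = 0 + 8.126·50/8.770 ≈ 46.33, so AQI = 46.
Houston: row 34.116–47.435 (AQI 151–200). (200−151)·(36.769−34.116)/(47.435−34.116) + 151 = 49·2.653/13.319 + 151 ≈ 160.76 → 161.
AQIs: Beijing=148, Fresno=182, Pittsburgh=46, Houston=161. Sum = 148 + 182 + 46 + 161 = 537.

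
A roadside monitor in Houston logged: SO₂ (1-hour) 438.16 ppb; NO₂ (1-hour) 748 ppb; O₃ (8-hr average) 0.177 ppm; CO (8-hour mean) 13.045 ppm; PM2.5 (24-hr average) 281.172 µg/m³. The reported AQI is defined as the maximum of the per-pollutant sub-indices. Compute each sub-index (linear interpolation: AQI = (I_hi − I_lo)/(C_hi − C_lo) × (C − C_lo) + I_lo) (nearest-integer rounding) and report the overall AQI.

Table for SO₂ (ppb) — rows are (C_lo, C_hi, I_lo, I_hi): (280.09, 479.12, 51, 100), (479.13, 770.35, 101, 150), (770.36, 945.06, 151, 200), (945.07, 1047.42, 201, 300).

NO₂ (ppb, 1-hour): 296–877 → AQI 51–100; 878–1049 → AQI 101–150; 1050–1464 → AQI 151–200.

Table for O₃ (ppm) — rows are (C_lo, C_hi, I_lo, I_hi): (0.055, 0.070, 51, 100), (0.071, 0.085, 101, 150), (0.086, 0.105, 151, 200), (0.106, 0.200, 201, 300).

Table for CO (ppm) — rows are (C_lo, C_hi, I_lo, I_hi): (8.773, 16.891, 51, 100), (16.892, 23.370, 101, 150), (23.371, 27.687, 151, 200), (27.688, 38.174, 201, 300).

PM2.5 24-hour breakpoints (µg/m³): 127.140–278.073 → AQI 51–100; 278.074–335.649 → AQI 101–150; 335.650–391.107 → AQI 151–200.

SO₂: row 280.09–479.12 (AQI 51–100). (100−51)·(438.16−280.09)/(479.12−280.09) + 51 = 49·158.07/199.03 + 51 ≈ 89.92 → 90.
NO₂: 748 ∈ [296, 877] ↔ index [51, 100].
51 + (748−296)·(100−51)/(877−296) = 51 + 452·49/581 ≈ 89.12, so AQI = 89.
O₃: row 0.106–0.200 (AQI 201–300). (300−201)·(0.177−0.106)/(0.200−0.106) + 201 = 99·0.071/0.094 + 201 ≈ 275.78 → 276.
CO: 13.045 ∈ [8.773, 16.891] ↔ index [51, 100].
51 + (13.045−8.773)·(100−51)/(16.891−8.773) = 51 + 4.272·49/8.118 ≈ 76.79, so AQI = 77.
PM2.5: 281.172 lies in 278.074–335.649, so I_lo=101, I_hi=150, C_lo=278.074, C_hi=335.649.
(150−101)/(335.649−278.074) × (281.172−278.074) + 101 = 49/57.575 × 3.098 + 101 ≈ 103.64 → 104.
Sub-indices: SO₂→90, NO₂→89, O₃→276, CO→77, PM2.5→104. Overall AQI = max = 276; dominant pollutant is O₃.
AQI 276: Very Unhealthy.

276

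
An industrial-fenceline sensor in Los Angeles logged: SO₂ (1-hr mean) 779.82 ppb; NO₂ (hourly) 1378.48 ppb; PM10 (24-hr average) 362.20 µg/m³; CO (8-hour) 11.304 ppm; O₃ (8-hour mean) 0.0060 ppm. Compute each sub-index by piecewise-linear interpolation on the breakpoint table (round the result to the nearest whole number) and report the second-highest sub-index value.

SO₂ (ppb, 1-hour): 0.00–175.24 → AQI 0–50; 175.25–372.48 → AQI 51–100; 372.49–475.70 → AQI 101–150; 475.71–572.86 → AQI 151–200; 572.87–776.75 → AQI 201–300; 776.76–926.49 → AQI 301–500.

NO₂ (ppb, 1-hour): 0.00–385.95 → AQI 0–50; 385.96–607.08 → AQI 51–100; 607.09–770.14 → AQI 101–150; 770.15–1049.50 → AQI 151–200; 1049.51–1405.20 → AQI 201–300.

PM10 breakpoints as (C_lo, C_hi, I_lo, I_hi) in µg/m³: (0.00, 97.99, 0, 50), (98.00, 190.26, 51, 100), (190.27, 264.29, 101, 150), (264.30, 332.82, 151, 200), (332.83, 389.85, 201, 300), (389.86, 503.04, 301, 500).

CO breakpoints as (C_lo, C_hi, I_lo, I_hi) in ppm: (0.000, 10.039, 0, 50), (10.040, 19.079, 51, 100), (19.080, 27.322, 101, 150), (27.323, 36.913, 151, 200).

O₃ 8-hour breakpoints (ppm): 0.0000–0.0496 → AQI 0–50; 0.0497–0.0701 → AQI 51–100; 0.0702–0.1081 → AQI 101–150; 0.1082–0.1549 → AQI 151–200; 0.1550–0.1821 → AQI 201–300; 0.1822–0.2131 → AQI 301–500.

293

SO₂: 779.82 ∈ [776.76, 926.49] ↔ index [301, 500].
301 + (779.82−776.76)·(500−301)/(926.49−776.76) = 301 + 3.06·199/149.73 ≈ 305.07, so AQI = 305.
NO₂: 1378.48 lies in 1049.51–1405.20, so I_lo=201, I_hi=300, C_lo=1049.51, C_hi=1405.20.
(300−201)/(1405.20−1049.51) × (1378.48−1049.51) + 201 = 99/355.69 × 328.97 + 201 ≈ 292.56 → 293.
PM10: row 332.83–389.85 (AQI 201–300). (300−201)·(362.20−332.83)/(389.85−332.83) + 201 = 99·29.37/57.02 + 201 ≈ 251.99 → 252.
CO 11.304: bracket 10.040–19.079 → index 51–100; slope 49/9.039, offset 1.264.
AQI = 51 + 49/9.039·1.264 ≈ 57.85 ⇒ 58.
O₃: 0.0060 lies in 0.0000–0.0496, so I_lo=0, I_hi=50, C_lo=0.0000, C_hi=0.0496.
(50−0)/(0.0496−0.0000) × (0.0060−0.0000) + 0 = 50/0.0496 × 0.0060 + 0 ≈ 6.05 → 6.
Sub-indices: SO₂→305, NO₂→293, PM10→252, CO→58, O₃→6. Ranked high→low: 305, 293, 252, 58, 6. Second-highest sub-index = 293.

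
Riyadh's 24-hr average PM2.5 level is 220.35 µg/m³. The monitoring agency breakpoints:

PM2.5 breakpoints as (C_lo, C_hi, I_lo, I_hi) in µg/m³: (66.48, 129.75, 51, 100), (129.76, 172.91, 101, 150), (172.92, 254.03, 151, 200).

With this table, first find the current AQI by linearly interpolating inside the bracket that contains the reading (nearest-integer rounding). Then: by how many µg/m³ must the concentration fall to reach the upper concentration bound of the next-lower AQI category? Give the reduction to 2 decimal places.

PM2.5: 220.35 lies in 172.92–254.03, so I_lo=151, I_hi=200, C_lo=172.92, C_hi=254.03.
(200−151)/(254.03−172.92) × (220.35−172.92) + 151 = 49/81.11 × 47.43 + 151 ≈ 179.65 → 180.
Current AQI 180 is in the Unhealthy range (151–200). The next-lower category tops out at AQI 150, whose upper concentration bound is 172.91 µg/m³.
Reduction needed = 220.35 − 172.91 = 47.44 µg/m³.

47.44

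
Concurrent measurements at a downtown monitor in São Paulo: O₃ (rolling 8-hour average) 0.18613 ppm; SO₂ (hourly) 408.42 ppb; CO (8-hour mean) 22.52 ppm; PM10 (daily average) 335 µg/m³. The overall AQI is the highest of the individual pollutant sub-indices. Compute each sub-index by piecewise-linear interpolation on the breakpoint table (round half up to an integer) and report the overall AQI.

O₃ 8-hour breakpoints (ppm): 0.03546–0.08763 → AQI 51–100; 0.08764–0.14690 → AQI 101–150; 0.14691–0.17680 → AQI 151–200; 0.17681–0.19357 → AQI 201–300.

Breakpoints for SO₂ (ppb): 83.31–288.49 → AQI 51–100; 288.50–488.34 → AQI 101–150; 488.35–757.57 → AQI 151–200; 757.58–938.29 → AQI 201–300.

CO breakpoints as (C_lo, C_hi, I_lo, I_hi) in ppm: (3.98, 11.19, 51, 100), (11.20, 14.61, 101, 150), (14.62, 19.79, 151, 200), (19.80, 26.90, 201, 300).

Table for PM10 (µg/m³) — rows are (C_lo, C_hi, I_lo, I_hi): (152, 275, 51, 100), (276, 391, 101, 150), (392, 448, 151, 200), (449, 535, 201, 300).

256

O₃: 0.18613 ∈ [0.17681, 0.19357] ↔ index [201, 300].
201 + (0.18613−0.17681)·(300−201)/(0.19357−0.17681) = 201 + 0.00932·99/0.01676 ≈ 256.05, so AQI = 256.
SO₂: row 288.50–488.34 (AQI 101–150). (150−101)·(408.42−288.50)/(488.34−288.50) + 101 = 49·119.92/199.84 + 101 ≈ 130.40 → 130.
CO: 22.52 lies in 19.80–26.90, so I_lo=201, I_hi=300, C_lo=19.80, C_hi=26.90.
(300−201)/(26.90−19.80) × (22.52−19.80) + 201 = 99/7.10 × 2.72 + 201 ≈ 238.93 → 239.
PM10: 335 ∈ [276, 391] ↔ index [101, 150].
101 + (335−276)·(150−101)/(391−276) = 101 + 59·49/115 ≈ 126.14, so AQI = 126.
Sub-indices: O₃→256, SO₂→130, CO→239, PM10→126. Overall AQI = max = 256; dominant pollutant is O₃.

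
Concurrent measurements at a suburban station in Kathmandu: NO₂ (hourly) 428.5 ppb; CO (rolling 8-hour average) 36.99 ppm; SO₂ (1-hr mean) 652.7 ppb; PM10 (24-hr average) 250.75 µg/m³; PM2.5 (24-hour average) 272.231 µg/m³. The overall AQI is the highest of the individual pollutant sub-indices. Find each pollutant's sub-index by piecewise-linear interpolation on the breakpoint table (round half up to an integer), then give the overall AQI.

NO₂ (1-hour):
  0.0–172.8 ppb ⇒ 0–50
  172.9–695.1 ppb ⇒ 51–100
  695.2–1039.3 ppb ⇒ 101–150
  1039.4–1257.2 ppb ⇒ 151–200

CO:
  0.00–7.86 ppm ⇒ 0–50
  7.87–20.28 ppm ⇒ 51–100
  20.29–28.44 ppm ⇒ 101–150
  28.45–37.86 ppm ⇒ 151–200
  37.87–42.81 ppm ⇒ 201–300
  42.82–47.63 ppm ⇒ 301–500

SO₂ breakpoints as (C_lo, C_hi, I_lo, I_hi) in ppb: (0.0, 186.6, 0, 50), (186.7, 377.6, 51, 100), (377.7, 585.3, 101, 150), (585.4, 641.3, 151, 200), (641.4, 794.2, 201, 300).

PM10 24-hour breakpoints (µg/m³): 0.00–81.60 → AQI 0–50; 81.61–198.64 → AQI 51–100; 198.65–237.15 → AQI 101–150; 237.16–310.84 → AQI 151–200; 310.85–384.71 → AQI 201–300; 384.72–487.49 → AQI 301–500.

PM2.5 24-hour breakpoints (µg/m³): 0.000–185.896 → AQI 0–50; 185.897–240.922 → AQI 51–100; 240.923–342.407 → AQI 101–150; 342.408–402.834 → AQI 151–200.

NO₂: row 172.9–695.1 (AQI 51–100). (100−51)·(428.5−172.9)/(695.1−172.9) + 51 = 49·255.6/522.2 + 51 ≈ 74.98 → 75.
CO: 36.99 ∈ [28.45, 37.86] ↔ index [151, 200].
151 + (36.99−28.45)·(200−151)/(37.86−28.45) = 151 + 8.54·49/9.41 ≈ 195.47, so AQI = 195.
SO₂: row 641.4–794.2 (AQI 201–300). (300−201)·(652.7−641.4)/(794.2−641.4) + 201 = 99·11.3/152.8 + 201 ≈ 208.32 → 208.
PM10: 250.75 lies in 237.16–310.84, so I_lo=151, I_hi=200, C_lo=237.16, C_hi=310.84.
(200−151)/(310.84−237.16) × (250.75−237.16) + 151 = 49/73.68 × 13.59 + 151 ≈ 160.04 → 160.
PM2.5: row 240.923–342.407 (AQI 101–150). (150−101)·(272.231−240.923)/(342.407−240.923) + 101 = 49·31.308/101.484 + 101 ≈ 116.12 → 116.
Sub-indices: NO₂→75, CO→195, SO₂→208, PM10→160, PM2.5→116. Overall AQI = max = 208; dominant pollutant is SO₂.

208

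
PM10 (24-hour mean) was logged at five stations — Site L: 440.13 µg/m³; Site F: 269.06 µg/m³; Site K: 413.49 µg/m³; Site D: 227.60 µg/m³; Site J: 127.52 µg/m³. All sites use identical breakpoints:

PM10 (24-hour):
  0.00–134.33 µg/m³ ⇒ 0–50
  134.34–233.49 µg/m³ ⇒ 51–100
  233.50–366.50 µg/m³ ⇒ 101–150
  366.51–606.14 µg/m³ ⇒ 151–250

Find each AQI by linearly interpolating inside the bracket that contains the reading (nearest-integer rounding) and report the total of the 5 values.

Site L 440.13: bracket 366.51–606.14 → index 151–250; slope 99/239.63, offset 73.62.
AQI = 151 + 99/239.63·73.62 ≈ 181.42 ⇒ 181.
Site F: 269.06 ∈ [233.50, 366.50] ↔ index [101, 150].
101 + (269.06−233.50)·(150−101)/(366.50−233.50) = 101 + 35.56·49/133.00 ≈ 114.10, so AQI = 114.
Site K 413.49: bracket 366.51–606.14 → index 151–250; slope 99/239.63, offset 46.98.
AQI = 151 + 99/239.63·46.98 ≈ 170.41 ⇒ 170.
Site D: 227.60 ∈ [134.34, 233.49] ↔ index [51, 100].
51 + (227.60−134.34)·(100−51)/(233.49−134.34) = 51 + 93.26·49/99.15 ≈ 97.09, so AQI = 97.
Site J: 127.52 lies in 0.00–134.33, so I_lo=0, I_hi=50, C_lo=0.00, C_hi=134.33.
(50−0)/(134.33−0.00) × (127.52−0.00) + 0 = 50/134.33 × 127.52 + 0 ≈ 47.47 → 47.
AQIs: Site L=181, Site F=114, Site K=170, Site D=97, Site J=47. Sum = 181 + 114 + 170 + 97 + 47 = 609.

609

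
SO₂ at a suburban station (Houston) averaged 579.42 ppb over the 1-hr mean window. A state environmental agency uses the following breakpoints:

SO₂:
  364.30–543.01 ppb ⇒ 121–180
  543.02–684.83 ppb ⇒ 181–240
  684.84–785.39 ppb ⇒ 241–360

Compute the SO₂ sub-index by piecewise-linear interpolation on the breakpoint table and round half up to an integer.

196

SO₂: 579.42 ∈ [543.02, 684.83] ↔ index [181, 240].
181 + (579.42−543.02)·(240−181)/(684.83−543.02) = 181 + 36.40·59/141.81 ≈ 196.14, so AQI = 196.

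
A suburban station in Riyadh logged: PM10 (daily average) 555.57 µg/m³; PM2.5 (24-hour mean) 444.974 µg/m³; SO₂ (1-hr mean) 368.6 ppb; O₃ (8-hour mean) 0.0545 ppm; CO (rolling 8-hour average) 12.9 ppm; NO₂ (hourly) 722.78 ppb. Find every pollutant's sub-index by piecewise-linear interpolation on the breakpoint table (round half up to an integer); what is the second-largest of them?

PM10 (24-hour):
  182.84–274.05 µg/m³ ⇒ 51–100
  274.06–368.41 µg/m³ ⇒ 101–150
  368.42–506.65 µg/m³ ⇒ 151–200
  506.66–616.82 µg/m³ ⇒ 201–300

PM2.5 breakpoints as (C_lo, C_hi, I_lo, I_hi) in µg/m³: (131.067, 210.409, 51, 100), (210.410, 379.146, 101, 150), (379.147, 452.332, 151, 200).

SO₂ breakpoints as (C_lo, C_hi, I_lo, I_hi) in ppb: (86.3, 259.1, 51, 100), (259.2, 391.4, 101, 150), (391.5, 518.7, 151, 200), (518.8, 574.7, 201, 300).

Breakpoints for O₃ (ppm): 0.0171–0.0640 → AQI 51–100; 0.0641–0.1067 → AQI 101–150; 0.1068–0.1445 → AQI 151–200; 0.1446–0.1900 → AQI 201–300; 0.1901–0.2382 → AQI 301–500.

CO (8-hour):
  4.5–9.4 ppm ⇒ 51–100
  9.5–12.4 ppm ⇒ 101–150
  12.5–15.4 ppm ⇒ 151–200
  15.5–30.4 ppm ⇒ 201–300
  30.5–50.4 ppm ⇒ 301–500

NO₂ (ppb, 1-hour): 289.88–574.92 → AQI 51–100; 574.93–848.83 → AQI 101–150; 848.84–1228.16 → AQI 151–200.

195

PM10: 555.57 ∈ [506.66, 616.82] ↔ index [201, 300].
201 + (555.57−506.66)·(300−201)/(616.82−506.66) = 201 + 48.91·99/110.16 ≈ 244.96, so AQI = 245.
PM2.5: 444.974 lies in 379.147–452.332, so I_lo=151, I_hi=200, C_lo=379.147, C_hi=452.332.
(200−151)/(452.332−379.147) × (444.974−379.147) + 151 = 49/73.185 × 65.827 + 151 ≈ 195.07 → 195.
SO₂: row 259.2–391.4 (AQI 101–150). (150−101)·(368.6−259.2)/(391.4−259.2) + 101 = 49·109.4/132.2 + 101 ≈ 141.55 → 142.
O₃: row 0.0171–0.0640 (AQI 51–100). (100−51)·(0.0545−0.0171)/(0.0640−0.0171) + 51 = 49·0.0374/0.0469 + 51 ≈ 90.07 → 90.
CO: 12.9 lies in 12.5–15.4, so I_lo=151, I_hi=200, C_lo=12.5, C_hi=15.4.
(200−151)/(15.4−12.5) × (12.9−12.5) + 151 = 49/2.9 × 0.4 + 151 ≈ 157.76 → 158.
NO₂: 722.78 lies in 574.93–848.83, so I_lo=101, I_hi=150, C_lo=574.93, C_hi=848.83.
(150−101)/(848.83−574.93) × (722.78−574.93) + 101 = 49/273.90 × 147.85 + 101 ≈ 127.45 → 127.
Sub-indices: PM10→245, PM2.5→195, SO₂→142, O₃→90, CO→158, NO₂→127. Ranked high→low: 245, 195, 158, 142, 127, 90. Second-highest sub-index = 195.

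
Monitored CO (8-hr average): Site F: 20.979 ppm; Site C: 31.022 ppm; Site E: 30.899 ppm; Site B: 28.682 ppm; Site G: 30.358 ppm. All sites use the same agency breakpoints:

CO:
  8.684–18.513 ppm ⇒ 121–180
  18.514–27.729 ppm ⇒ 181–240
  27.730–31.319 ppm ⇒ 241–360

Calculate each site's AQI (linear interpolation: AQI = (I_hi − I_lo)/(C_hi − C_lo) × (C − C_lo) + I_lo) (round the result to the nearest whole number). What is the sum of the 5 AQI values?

Site F: 20.979 ∈ [18.514, 27.729] ↔ index [181, 240].
181 + (20.979−18.514)·(240−181)/(27.729−18.514) = 181 + 2.465·59/9.215 ≈ 196.78, so AQI = 197.
Site C: 31.022 lies in 27.730–31.319, so I_lo=241, I_hi=360, C_lo=27.730, C_hi=31.319.
(360−241)/(31.319−27.730) × (31.022−27.730) + 241 = 119/3.589 × 3.292 + 241 ≈ 350.15 → 350.
Site E: row 27.730–31.319 (AQI 241–360). (360−241)·(30.899−27.730)/(31.319−27.730) + 241 = 119·3.169/3.589 + 241 ≈ 346.07 → 346.
Site B 28.682: bracket 27.730–31.319 → index 241–360; slope 119/3.589, offset 0.952.
AQI = 241 + 119/3.589·0.952 ≈ 272.57 ⇒ 273.
Site G: 30.358 ∈ [27.730, 31.319] ↔ index [241, 360].
241 + (30.358−27.730)·(360−241)/(31.319−27.730) = 241 + 2.628·119/3.589 ≈ 328.14, so AQI = 328.
AQIs: Site F=197, Site C=350, Site E=346, Site B=273, Site G=328. Sum = 197 + 350 + 346 + 273 + 328 = 1494.

1494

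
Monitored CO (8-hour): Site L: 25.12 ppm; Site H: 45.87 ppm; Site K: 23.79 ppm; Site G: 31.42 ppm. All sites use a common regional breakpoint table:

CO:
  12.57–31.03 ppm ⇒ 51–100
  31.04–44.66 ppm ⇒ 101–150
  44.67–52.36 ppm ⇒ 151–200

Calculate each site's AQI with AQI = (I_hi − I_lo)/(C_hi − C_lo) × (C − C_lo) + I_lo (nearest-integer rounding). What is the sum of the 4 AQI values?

Site L: 25.12 ∈ [12.57, 31.03] ↔ index [51, 100].
51 + (25.12−12.57)·(100−51)/(31.03−12.57) = 51 + 12.55·49/18.46 ≈ 84.31, so AQI = 84.
Site H: row 44.67–52.36 (AQI 151–200). (200−151)·(45.87−44.67)/(52.36−44.67) + 151 = 49·1.20/7.69 + 151 ≈ 158.65 → 159.
Site K: row 12.57–31.03 (AQI 51–100). (100−51)·(23.79−12.57)/(31.03−12.57) + 51 = 49·11.22/18.46 + 51 ≈ 80.78 → 81.
Site G: 31.42 ∈ [31.04, 44.66] ↔ index [101, 150].
101 + (31.42−31.04)·(150−101)/(44.66−31.04) = 101 + 0.38·49/13.62 ≈ 102.37, so AQI = 102.
AQIs: Site L=84, Site H=159, Site K=81, Site G=102. Sum = 84 + 159 + 81 + 102 = 426.

426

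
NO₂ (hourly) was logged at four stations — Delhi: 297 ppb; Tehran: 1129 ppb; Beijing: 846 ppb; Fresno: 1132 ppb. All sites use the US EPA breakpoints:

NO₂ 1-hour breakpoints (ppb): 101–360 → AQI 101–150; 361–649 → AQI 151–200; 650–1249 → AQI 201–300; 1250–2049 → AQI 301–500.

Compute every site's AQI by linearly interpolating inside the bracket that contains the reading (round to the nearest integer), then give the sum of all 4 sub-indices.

932

Delhi: 297 lies in 101–360, so I_lo=101, I_hi=150, C_lo=101, C_hi=360.
(150−101)/(360−101) × (297−101) + 101 = 49/259 × 196 + 101 ≈ 138.08 → 138.
Tehran: row 650–1249 (AQI 201–300). (300−201)·(1129−650)/(1249−650) + 201 = 99·479/599 + 201 ≈ 280.17 → 280.
Beijing: 846 lies in 650–1249, so I_lo=201, I_hi=300, C_lo=650, C_hi=1249.
(300−201)/(1249−650) × (846−650) + 201 = 99/599 × 196 + 201 ≈ 233.39 → 233.
Fresno: 1132 lies in 650–1249, so I_lo=201, I_hi=300, C_lo=650, C_hi=1249.
(300−201)/(1249−650) × (1132−650) + 201 = 99/599 × 482 + 201 ≈ 280.66 → 281.
AQIs: Delhi=138, Tehran=280, Beijing=233, Fresno=281. Sum = 138 + 280 + 233 + 281 = 932.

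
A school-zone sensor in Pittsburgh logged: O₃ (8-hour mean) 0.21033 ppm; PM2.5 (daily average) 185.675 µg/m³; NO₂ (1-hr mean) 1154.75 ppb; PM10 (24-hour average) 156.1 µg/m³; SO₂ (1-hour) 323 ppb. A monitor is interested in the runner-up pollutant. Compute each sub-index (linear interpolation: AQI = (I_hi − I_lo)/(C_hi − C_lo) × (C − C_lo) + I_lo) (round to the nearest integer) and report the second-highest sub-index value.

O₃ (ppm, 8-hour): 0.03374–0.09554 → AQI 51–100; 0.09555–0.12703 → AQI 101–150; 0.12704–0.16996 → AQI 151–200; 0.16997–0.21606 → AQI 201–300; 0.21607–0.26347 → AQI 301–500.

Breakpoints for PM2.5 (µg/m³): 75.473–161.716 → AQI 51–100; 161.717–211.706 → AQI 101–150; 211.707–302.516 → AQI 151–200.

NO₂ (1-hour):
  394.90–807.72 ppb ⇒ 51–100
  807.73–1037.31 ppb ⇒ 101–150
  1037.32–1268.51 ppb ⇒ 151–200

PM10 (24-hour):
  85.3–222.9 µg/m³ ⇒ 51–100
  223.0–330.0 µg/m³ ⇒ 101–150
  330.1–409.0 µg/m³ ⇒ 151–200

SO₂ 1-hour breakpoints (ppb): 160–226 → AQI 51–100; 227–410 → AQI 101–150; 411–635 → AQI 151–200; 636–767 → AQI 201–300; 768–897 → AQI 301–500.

O₃ 0.21033: bracket 0.16997–0.21606 → index 201–300; slope 99/0.04609, offset 0.04036.
AQI = 201 + 99/0.04609·0.04036 ≈ 287.69 ⇒ 288.
PM2.5: 185.675 lies in 161.717–211.706, so I_lo=101, I_hi=150, C_lo=161.717, C_hi=211.706.
(150−101)/(211.706−161.717) × (185.675−161.717) + 101 = 49/49.989 × 23.958 + 101 ≈ 124.48 → 124.
NO₂: 1154.75 ∈ [1037.32, 1268.51] ↔ index [151, 200].
151 + (1154.75−1037.32)·(200−151)/(1268.51−1037.32) = 151 + 117.43·49/231.19 ≈ 175.89, so AQI = 176.
PM10: 156.1 lies in 85.3–222.9, so I_lo=51, I_hi=100, C_lo=85.3, C_hi=222.9.
(100−51)/(222.9−85.3) × (156.1−85.3) + 51 = 49/137.6 × 70.8 + 51 ≈ 76.21 → 76.
SO₂: 323 lies in 227–410, so I_lo=101, I_hi=150, C_lo=227, C_hi=410.
(150−101)/(410−227) × (323−227) + 101 = 49/183 × 96 + 101 ≈ 126.70 → 127.
Sub-indices: O₃→288, PM2.5→124, NO₂→176, PM10→76, SO₂→127. Ranked high→low: 288, 176, 127, 124, 76. Second-highest sub-index = 176.

176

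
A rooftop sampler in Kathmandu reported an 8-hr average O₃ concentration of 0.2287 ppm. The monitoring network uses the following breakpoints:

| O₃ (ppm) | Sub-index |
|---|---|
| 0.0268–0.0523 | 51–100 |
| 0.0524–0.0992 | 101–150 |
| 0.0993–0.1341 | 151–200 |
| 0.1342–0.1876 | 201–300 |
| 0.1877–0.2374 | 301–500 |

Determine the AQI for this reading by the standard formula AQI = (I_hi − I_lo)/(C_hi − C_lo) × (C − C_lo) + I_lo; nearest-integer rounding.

465

O₃: 0.2287 ∈ [0.1877, 0.2374] ↔ index [301, 500].
301 + (0.2287−0.1877)·(500−301)/(0.2374−0.1877) = 301 + 0.0410·199/0.0497 ≈ 465.16, so AQI = 465.
AQI 465 falls in the Hazardous category.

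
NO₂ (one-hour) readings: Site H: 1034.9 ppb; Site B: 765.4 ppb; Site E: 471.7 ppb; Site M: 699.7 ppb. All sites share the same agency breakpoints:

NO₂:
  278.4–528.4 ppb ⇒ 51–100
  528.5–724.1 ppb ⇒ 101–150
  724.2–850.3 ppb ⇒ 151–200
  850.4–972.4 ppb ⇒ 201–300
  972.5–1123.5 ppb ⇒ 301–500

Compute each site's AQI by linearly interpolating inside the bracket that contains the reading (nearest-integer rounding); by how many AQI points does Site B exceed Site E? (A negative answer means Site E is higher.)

Site H: 1034.9 ∈ [972.5, 1123.5] ↔ index [301, 500].
301 + (1034.9−972.5)·(500−301)/(1123.5−972.5) = 301 + 62.4·199/151.0 ≈ 383.24, so AQI = 383.
Site B: row 724.2–850.3 (AQI 151–200). (200−151)·(765.4−724.2)/(850.3−724.2) + 151 = 49·41.2/126.1 + 151 ≈ 167.01 → 167.
Site E: row 278.4–528.4 (AQI 51–100). (100−51)·(471.7−278.4)/(528.4−278.4) + 51 = 49·193.3/250.0 + 51 ≈ 88.89 → 89.
Site M: 699.7 ∈ [528.5, 724.1] ↔ index [101, 150].
101 + (699.7−528.5)·(150−101)/(724.1−528.5) = 101 + 171.2·49/195.6 ≈ 143.89, so AQI = 144.
AQIs: Site H=383, Site B=167, Site E=89, Site M=144. Site B (167) − Site E (89) = 78.

78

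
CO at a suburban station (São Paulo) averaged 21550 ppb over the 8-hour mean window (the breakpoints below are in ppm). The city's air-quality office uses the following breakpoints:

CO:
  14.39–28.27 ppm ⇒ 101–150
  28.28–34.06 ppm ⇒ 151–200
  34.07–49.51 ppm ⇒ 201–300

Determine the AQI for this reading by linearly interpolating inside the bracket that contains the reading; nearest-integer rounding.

Convert: 21550 ppb = 21.55 ppm.
CO: 21.55 lies in 14.39–28.27, so I_lo=101, I_hi=150, C_lo=14.39, C_hi=28.27.
(150−101)/(28.27−14.39) × (21.55−14.39) + 101 = 49/13.88 × 7.16 + 101 ≈ 126.28 → 126.

126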